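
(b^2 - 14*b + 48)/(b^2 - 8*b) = (b - 6)/b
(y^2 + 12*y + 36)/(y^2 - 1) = (y^2 + 12*y + 36)/(y^2 - 1)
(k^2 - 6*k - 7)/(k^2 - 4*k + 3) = (k^2 - 6*k - 7)/(k^2 - 4*k + 3)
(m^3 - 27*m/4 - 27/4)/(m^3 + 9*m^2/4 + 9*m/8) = 2*(2*m^2 - 3*m - 9)/(m*(4*m + 3))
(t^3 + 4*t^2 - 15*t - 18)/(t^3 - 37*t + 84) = (t^2 + 7*t + 6)/(t^2 + 3*t - 28)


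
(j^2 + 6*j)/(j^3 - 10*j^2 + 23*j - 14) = j*(j + 6)/(j^3 - 10*j^2 + 23*j - 14)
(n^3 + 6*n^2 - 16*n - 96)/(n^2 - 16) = n + 6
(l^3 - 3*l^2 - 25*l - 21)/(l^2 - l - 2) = (l^2 - 4*l - 21)/(l - 2)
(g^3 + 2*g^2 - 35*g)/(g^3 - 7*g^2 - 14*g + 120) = g*(g + 7)/(g^2 - 2*g - 24)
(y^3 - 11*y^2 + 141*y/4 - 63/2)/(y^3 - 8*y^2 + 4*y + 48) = (y^2 - 5*y + 21/4)/(y^2 - 2*y - 8)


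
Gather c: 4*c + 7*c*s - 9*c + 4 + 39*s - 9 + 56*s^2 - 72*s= c*(7*s - 5) + 56*s^2 - 33*s - 5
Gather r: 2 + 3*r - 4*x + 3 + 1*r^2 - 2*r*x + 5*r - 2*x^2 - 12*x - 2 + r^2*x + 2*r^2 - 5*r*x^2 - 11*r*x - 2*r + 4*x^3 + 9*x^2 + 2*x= r^2*(x + 3) + r*(-5*x^2 - 13*x + 6) + 4*x^3 + 7*x^2 - 14*x + 3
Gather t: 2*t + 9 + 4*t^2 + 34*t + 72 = 4*t^2 + 36*t + 81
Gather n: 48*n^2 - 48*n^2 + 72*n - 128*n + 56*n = 0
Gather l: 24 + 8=32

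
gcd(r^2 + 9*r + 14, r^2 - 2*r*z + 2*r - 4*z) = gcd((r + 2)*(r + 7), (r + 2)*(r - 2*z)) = r + 2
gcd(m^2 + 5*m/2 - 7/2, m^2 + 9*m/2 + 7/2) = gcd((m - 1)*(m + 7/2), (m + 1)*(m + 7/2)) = m + 7/2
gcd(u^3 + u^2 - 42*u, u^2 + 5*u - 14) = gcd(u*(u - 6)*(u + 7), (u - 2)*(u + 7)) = u + 7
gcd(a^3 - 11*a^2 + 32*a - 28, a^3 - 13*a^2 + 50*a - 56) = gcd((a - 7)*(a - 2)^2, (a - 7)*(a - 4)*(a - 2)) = a^2 - 9*a + 14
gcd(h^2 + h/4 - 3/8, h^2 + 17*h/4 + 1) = 1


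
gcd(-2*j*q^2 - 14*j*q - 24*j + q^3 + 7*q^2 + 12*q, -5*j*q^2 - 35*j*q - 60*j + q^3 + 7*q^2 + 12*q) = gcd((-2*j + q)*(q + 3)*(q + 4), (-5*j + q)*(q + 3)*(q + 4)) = q^2 + 7*q + 12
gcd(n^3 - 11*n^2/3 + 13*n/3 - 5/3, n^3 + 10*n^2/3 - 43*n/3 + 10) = n^2 - 8*n/3 + 5/3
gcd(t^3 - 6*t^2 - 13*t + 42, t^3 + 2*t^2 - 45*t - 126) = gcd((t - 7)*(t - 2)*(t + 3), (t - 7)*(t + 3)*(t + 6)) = t^2 - 4*t - 21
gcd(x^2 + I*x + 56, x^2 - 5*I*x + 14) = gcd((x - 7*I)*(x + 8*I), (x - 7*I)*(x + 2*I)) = x - 7*I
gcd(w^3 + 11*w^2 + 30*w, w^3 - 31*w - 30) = w + 5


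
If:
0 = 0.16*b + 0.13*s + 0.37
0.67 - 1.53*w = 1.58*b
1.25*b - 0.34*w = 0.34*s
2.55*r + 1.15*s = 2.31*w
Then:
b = -0.41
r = 1.83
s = -2.35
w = 0.86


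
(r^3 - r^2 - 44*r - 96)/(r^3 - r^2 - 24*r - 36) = (r^2 - 4*r - 32)/(r^2 - 4*r - 12)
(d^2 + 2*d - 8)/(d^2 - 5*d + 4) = (d^2 + 2*d - 8)/(d^2 - 5*d + 4)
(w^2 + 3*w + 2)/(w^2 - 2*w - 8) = (w + 1)/(w - 4)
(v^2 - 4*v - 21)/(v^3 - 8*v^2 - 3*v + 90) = (v - 7)/(v^2 - 11*v + 30)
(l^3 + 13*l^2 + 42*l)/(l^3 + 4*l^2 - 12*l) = (l + 7)/(l - 2)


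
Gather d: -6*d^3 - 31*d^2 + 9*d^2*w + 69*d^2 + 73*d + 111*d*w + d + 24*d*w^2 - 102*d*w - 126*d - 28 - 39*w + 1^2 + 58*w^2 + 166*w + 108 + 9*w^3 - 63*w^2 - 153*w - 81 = -6*d^3 + d^2*(9*w + 38) + d*(24*w^2 + 9*w - 52) + 9*w^3 - 5*w^2 - 26*w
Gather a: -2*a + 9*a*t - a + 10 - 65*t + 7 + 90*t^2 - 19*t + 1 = a*(9*t - 3) + 90*t^2 - 84*t + 18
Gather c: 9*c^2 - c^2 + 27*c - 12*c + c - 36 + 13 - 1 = 8*c^2 + 16*c - 24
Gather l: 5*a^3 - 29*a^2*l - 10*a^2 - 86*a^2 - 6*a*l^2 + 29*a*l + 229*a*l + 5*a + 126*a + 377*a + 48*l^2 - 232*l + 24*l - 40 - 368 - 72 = 5*a^3 - 96*a^2 + 508*a + l^2*(48 - 6*a) + l*(-29*a^2 + 258*a - 208) - 480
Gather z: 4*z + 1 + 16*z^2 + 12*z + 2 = 16*z^2 + 16*z + 3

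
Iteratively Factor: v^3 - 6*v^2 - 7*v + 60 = (v + 3)*(v^2 - 9*v + 20) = (v - 5)*(v + 3)*(v - 4)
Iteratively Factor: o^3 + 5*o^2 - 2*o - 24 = (o + 4)*(o^2 + o - 6) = (o + 3)*(o + 4)*(o - 2)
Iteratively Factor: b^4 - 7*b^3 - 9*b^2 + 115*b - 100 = (b - 5)*(b^3 - 2*b^2 - 19*b + 20) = (b - 5)*(b + 4)*(b^2 - 6*b + 5) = (b - 5)^2*(b + 4)*(b - 1)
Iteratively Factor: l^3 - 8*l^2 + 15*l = (l - 3)*(l^2 - 5*l) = (l - 5)*(l - 3)*(l)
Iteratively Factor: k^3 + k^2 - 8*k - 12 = (k + 2)*(k^2 - k - 6) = (k + 2)^2*(k - 3)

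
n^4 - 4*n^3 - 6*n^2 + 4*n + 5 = (n - 5)*(n - 1)*(n + 1)^2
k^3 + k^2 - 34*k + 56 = (k - 4)*(k - 2)*(k + 7)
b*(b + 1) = b^2 + b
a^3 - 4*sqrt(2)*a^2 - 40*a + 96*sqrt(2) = (a - 6*sqrt(2))*(a - 2*sqrt(2))*(a + 4*sqrt(2))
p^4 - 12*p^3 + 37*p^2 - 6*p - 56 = (p - 7)*(p - 4)*(p - 2)*(p + 1)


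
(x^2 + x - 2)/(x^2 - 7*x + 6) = (x + 2)/(x - 6)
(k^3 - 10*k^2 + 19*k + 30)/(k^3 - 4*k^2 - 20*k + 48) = (k^2 - 4*k - 5)/(k^2 + 2*k - 8)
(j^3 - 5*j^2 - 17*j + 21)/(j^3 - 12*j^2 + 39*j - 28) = (j + 3)/(j - 4)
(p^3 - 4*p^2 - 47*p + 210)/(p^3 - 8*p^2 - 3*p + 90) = (p + 7)/(p + 3)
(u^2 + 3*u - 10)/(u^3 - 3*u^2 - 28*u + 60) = 1/(u - 6)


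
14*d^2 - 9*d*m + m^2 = (-7*d + m)*(-2*d + m)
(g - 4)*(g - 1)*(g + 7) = g^3 + 2*g^2 - 31*g + 28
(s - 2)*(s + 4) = s^2 + 2*s - 8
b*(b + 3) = b^2 + 3*b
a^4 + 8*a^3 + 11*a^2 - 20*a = a*(a - 1)*(a + 4)*(a + 5)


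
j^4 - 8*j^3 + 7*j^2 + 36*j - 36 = (j - 6)*(j - 3)*(j - 1)*(j + 2)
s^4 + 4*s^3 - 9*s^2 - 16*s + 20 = (s - 2)*(s - 1)*(s + 2)*(s + 5)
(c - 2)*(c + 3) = c^2 + c - 6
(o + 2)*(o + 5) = o^2 + 7*o + 10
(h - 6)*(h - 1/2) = h^2 - 13*h/2 + 3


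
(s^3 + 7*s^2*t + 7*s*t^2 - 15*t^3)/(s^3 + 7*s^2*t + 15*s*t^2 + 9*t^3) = (s^2 + 4*s*t - 5*t^2)/(s^2 + 4*s*t + 3*t^2)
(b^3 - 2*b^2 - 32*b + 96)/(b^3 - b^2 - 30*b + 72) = (b - 4)/(b - 3)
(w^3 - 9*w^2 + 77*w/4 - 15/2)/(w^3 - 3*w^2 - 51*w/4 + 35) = (2*w^2 - 13*w + 6)/(2*w^2 - w - 28)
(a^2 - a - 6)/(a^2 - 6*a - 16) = (a - 3)/(a - 8)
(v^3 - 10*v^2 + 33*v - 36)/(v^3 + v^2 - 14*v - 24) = (v^2 - 6*v + 9)/(v^2 + 5*v + 6)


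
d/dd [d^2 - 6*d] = 2*d - 6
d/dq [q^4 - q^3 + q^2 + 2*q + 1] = 4*q^3 - 3*q^2 + 2*q + 2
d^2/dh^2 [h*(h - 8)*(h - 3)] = 6*h - 22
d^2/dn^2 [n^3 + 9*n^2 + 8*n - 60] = 6*n + 18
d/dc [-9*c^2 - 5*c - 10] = -18*c - 5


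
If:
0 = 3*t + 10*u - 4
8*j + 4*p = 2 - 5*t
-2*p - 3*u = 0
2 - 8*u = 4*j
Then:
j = 3/58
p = -39/116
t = 17/29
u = 13/58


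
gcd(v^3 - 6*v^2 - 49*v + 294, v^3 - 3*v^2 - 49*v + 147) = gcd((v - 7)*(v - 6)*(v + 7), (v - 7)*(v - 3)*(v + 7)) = v^2 - 49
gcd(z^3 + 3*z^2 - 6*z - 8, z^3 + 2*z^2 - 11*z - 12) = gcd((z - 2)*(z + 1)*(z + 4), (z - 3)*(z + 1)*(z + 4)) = z^2 + 5*z + 4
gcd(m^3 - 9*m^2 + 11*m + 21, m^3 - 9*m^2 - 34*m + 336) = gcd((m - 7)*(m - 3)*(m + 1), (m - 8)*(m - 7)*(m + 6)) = m - 7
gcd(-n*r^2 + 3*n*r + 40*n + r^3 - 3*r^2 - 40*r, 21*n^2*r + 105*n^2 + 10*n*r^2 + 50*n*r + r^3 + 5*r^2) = r + 5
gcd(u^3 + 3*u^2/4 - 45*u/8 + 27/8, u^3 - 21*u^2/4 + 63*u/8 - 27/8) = u^2 - 9*u/4 + 9/8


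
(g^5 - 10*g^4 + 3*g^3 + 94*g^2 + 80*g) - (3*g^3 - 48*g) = g^5 - 10*g^4 + 94*g^2 + 128*g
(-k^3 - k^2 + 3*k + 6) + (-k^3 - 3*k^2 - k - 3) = -2*k^3 - 4*k^2 + 2*k + 3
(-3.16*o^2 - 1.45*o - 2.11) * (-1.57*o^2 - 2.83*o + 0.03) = 4.9612*o^4 + 11.2193*o^3 + 7.3214*o^2 + 5.9278*o - 0.0633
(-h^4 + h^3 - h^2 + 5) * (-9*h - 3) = 9*h^5 - 6*h^4 + 6*h^3 + 3*h^2 - 45*h - 15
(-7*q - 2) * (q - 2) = -7*q^2 + 12*q + 4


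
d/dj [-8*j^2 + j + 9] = 1 - 16*j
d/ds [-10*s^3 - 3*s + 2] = -30*s^2 - 3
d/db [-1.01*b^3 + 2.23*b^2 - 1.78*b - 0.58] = -3.03*b^2 + 4.46*b - 1.78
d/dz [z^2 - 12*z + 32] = 2*z - 12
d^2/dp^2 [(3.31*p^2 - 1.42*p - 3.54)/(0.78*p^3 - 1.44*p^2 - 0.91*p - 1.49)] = (4.02760799999999*p^6 - 5.18356799999999*p^5 - 2.17854000000002*p^4 + 100.894692*p^3 - 91.382616*p^2 - 34.237512*p + 27.875718)/(0.474552*p^9 - 2.628288*p^8 + 3.191292*p^7 + 0.427140000000001*p^6 + 6.318234*p^5 - 6.500772*p^4 - 7.273513*p^3 - 13.292439*p^2 - 6.060873*p - 3.307949)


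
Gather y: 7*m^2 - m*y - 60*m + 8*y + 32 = 7*m^2 - 60*m + y*(8 - m) + 32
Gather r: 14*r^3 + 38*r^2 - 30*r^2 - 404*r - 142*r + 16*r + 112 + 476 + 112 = 14*r^3 + 8*r^2 - 530*r + 700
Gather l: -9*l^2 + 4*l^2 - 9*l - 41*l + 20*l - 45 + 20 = -5*l^2 - 30*l - 25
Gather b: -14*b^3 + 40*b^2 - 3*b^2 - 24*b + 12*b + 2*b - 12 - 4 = -14*b^3 + 37*b^2 - 10*b - 16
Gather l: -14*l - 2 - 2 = -14*l - 4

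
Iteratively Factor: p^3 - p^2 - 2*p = (p - 2)*(p^2 + p) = p*(p - 2)*(p + 1)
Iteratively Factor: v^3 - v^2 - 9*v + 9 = (v - 3)*(v^2 + 2*v - 3) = (v - 3)*(v + 3)*(v - 1)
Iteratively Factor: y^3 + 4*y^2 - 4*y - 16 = (y + 4)*(y^2 - 4) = (y + 2)*(y + 4)*(y - 2)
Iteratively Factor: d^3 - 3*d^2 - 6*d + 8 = (d - 4)*(d^2 + d - 2) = (d - 4)*(d + 2)*(d - 1)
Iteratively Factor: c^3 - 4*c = (c + 2)*(c^2 - 2*c) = c*(c + 2)*(c - 2)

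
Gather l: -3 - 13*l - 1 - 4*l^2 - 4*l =-4*l^2 - 17*l - 4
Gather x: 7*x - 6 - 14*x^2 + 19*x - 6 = -14*x^2 + 26*x - 12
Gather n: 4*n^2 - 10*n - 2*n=4*n^2 - 12*n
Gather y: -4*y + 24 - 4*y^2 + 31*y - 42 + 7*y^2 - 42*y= 3*y^2 - 15*y - 18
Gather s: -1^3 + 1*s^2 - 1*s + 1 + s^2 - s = 2*s^2 - 2*s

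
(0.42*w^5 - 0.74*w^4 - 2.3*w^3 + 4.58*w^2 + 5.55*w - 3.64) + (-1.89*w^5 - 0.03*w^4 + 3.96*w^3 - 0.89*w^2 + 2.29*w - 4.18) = -1.47*w^5 - 0.77*w^4 + 1.66*w^3 + 3.69*w^2 + 7.84*w - 7.82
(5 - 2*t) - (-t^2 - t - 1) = t^2 - t + 6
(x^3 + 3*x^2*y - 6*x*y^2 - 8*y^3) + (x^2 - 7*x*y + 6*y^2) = x^3 + 3*x^2*y + x^2 - 6*x*y^2 - 7*x*y - 8*y^3 + 6*y^2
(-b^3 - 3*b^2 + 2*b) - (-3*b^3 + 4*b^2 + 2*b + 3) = 2*b^3 - 7*b^2 - 3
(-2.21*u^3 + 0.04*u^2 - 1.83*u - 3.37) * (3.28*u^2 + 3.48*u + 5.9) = -7.2488*u^5 - 7.5596*u^4 - 18.9022*u^3 - 17.186*u^2 - 22.5246*u - 19.883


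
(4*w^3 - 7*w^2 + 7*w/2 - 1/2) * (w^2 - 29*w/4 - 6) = 4*w^5 - 36*w^4 + 121*w^3/4 + 129*w^2/8 - 139*w/8 + 3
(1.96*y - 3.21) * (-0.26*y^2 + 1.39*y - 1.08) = -0.5096*y^3 + 3.559*y^2 - 6.5787*y + 3.4668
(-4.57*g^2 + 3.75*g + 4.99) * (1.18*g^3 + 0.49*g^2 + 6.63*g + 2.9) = -5.3926*g^5 + 2.1857*g^4 - 22.5734*g^3 + 14.0546*g^2 + 43.9587*g + 14.471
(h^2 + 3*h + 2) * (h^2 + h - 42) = h^4 + 4*h^3 - 37*h^2 - 124*h - 84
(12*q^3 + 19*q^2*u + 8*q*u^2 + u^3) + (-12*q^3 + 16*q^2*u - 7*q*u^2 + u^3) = 35*q^2*u + q*u^2 + 2*u^3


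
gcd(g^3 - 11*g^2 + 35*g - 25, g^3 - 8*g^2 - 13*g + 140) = g - 5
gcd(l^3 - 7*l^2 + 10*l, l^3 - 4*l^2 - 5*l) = l^2 - 5*l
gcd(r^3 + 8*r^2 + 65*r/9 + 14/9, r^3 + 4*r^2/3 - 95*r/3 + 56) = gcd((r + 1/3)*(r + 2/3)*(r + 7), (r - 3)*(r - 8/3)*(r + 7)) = r + 7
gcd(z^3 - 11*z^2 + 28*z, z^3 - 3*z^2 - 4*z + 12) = 1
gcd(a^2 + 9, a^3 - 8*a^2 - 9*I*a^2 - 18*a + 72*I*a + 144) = a - 3*I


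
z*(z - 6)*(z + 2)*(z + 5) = z^4 + z^3 - 32*z^2 - 60*z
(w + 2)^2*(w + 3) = w^3 + 7*w^2 + 16*w + 12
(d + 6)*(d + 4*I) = d^2 + 6*d + 4*I*d + 24*I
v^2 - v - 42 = (v - 7)*(v + 6)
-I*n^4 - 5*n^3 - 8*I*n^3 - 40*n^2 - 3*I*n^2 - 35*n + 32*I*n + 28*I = (n + 7)*(n - 4*I)*(n - I)*(-I*n - I)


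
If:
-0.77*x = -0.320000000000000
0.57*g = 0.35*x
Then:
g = 0.26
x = 0.42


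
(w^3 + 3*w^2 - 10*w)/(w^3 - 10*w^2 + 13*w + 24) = w*(w^2 + 3*w - 10)/(w^3 - 10*w^2 + 13*w + 24)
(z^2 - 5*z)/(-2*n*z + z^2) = (5 - z)/(2*n - z)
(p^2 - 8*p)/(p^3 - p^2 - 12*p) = (8 - p)/(-p^2 + p + 12)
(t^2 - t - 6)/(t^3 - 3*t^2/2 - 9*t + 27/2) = 2*(t + 2)/(2*t^2 + 3*t - 9)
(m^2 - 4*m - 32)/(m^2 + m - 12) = (m - 8)/(m - 3)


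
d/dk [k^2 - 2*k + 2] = 2*k - 2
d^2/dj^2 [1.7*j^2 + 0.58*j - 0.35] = 3.40000000000000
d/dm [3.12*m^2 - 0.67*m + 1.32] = 6.24*m - 0.67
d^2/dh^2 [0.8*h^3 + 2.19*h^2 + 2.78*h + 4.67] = 4.8*h + 4.38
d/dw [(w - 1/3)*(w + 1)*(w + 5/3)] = 3*w^2 + 14*w/3 + 7/9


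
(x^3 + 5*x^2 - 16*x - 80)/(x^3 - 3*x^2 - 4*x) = (x^2 + 9*x + 20)/(x*(x + 1))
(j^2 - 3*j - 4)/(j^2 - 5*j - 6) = (j - 4)/(j - 6)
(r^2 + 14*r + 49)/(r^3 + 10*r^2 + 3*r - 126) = (r + 7)/(r^2 + 3*r - 18)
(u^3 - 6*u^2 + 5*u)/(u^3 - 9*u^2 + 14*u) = (u^2 - 6*u + 5)/(u^2 - 9*u + 14)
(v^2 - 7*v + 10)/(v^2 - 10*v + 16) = (v - 5)/(v - 8)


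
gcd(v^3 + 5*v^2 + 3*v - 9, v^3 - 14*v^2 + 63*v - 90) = 1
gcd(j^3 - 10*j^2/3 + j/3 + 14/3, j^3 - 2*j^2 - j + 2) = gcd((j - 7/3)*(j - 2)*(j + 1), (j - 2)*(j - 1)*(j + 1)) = j^2 - j - 2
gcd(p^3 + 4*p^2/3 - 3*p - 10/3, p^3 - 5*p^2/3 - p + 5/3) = p^2 - 2*p/3 - 5/3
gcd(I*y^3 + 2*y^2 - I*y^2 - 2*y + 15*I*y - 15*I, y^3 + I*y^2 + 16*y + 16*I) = 1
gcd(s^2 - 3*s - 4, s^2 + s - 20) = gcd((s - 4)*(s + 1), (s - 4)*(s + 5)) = s - 4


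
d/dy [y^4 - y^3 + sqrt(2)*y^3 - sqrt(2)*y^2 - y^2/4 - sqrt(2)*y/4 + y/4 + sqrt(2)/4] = 4*y^3 - 3*y^2 + 3*sqrt(2)*y^2 - 2*sqrt(2)*y - y/2 - sqrt(2)/4 + 1/4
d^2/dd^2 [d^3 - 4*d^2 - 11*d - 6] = 6*d - 8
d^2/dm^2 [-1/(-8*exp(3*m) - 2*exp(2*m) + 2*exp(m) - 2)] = ((-36*exp(2*m) - 4*exp(m) + 1)*(4*exp(3*m) + exp(2*m) - exp(m) + 1)/2 + (12*exp(2*m) + 2*exp(m) - 1)^2*exp(m))*exp(m)/(4*exp(3*m) + exp(2*m) - exp(m) + 1)^3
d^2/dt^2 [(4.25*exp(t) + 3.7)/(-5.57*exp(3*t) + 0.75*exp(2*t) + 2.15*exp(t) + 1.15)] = (-527.4233*exp(6*t) - 979.866045*exp(5*t) - 35.9498749999999*exp(4*t) - 266.75705*exp(3*t) - 209.20815*exp(2*t) + 6.169875*exp(t) + 3.527625)*exp(t)/(172.808693*exp(9*t) - 69.806025*exp(8*t) - 190.71123*exp(7*t) - 53.56803*exp(6*t) + 102.4386*exp(5*t) + 70.2897*exp(4*t) + 1.03435*exp(3*t) - 18.92325*exp(2*t) - 8.530125*exp(t) - 1.520875)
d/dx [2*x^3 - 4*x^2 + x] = 6*x^2 - 8*x + 1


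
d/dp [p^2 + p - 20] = 2*p + 1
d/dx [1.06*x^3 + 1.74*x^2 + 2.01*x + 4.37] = 3.18*x^2 + 3.48*x + 2.01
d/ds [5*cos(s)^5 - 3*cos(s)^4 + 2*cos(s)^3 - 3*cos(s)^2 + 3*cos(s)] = (-25*cos(s)^4 + 12*cos(s)^3 - 6*cos(s)^2 + 6*cos(s) - 3)*sin(s)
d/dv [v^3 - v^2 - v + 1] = 3*v^2 - 2*v - 1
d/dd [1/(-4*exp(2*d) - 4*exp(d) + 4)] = (2*exp(d) + 1)*exp(d)/(4*(exp(2*d) + exp(d) - 1)^2)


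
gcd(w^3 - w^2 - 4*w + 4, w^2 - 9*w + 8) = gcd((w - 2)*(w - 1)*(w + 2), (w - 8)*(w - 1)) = w - 1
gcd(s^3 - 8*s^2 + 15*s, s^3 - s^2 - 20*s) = s^2 - 5*s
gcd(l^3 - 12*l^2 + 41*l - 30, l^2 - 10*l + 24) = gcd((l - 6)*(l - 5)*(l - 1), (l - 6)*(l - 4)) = l - 6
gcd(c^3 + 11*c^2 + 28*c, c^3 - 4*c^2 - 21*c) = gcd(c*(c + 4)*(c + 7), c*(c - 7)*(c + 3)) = c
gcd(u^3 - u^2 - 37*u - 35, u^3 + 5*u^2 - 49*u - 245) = u^2 - 2*u - 35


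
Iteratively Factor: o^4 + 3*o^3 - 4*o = (o + 2)*(o^3 + o^2 - 2*o) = o*(o + 2)*(o^2 + o - 2) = o*(o - 1)*(o + 2)*(o + 2)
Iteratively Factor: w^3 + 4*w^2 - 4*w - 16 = (w + 4)*(w^2 - 4) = (w + 2)*(w + 4)*(w - 2)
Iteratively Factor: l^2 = (l)*(l)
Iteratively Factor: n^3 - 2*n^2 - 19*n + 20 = (n + 4)*(n^2 - 6*n + 5) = (n - 5)*(n + 4)*(n - 1)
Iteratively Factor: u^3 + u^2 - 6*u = (u)*(u^2 + u - 6) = u*(u - 2)*(u + 3)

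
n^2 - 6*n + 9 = (n - 3)^2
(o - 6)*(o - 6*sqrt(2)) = o^2 - 6*sqrt(2)*o - 6*o + 36*sqrt(2)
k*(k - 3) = k^2 - 3*k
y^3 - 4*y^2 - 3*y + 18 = (y - 3)^2*(y + 2)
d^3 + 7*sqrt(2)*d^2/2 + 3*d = d*(d + sqrt(2)/2)*(d + 3*sqrt(2))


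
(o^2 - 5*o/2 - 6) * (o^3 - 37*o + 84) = o^5 - 5*o^4/2 - 43*o^3 + 353*o^2/2 + 12*o - 504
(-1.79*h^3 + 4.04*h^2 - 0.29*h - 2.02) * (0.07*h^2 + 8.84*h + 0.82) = -0.1253*h^5 - 15.5408*h^4 + 34.2255*h^3 + 0.6078*h^2 - 18.0946*h - 1.6564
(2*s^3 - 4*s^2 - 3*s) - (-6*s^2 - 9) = 2*s^3 + 2*s^2 - 3*s + 9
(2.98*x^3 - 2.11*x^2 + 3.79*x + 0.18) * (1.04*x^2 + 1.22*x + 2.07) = 3.0992*x^5 + 1.4412*x^4 + 7.536*x^3 + 0.443300000000001*x^2 + 8.0649*x + 0.3726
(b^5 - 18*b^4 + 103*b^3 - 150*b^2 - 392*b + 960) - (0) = b^5 - 18*b^4 + 103*b^3 - 150*b^2 - 392*b + 960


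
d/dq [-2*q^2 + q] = 1 - 4*q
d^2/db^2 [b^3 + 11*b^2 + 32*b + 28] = 6*b + 22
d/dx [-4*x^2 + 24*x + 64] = 24 - 8*x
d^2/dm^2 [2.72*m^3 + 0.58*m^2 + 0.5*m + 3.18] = 16.32*m + 1.16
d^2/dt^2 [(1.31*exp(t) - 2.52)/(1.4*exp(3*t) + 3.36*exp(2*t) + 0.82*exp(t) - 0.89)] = (10.2704*exp(6*t) - 25.96608*exp(5*t) - 121.621024*exp(4*t) - 101.97502*exp(3*t) - 25.584048*exp(2*t) - 30.881642*exp(t) - 0.801445)*exp(t)/(2.744*exp(9*t) + 19.7568*exp(8*t) + 52.23792*exp(7*t) + 55.843536*exp(6*t) + 5.477136*exp(5*t) - 29.49576*exp(4*t) - 10.83458*exp(3*t) + 6.18906*exp(2*t) + 1.948566*exp(t) - 0.704969)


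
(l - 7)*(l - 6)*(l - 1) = l^3 - 14*l^2 + 55*l - 42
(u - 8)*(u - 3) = u^2 - 11*u + 24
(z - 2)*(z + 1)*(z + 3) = z^3 + 2*z^2 - 5*z - 6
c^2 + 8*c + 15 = (c + 3)*(c + 5)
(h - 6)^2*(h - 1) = h^3 - 13*h^2 + 48*h - 36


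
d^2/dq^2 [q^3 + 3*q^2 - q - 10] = 6*q + 6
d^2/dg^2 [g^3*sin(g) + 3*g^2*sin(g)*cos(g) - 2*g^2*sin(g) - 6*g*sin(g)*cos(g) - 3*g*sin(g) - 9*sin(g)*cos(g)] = -g^3*sin(g) + 2*g^2*sin(g) - 6*g^2*sin(2*g) + 6*g^2*cos(g) + 9*g*sin(g) + 12*sqrt(2)*g*sin(2*g + pi/4) - 8*g*cos(g) - 4*sin(g) + 21*sin(2*g) - 6*cos(g) - 12*cos(2*g)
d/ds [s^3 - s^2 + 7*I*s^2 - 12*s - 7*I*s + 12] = 3*s^2 + s*(-2 + 14*I) - 12 - 7*I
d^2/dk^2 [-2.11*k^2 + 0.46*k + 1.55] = -4.22000000000000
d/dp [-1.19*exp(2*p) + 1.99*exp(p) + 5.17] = (1.99 - 2.38*exp(p))*exp(p)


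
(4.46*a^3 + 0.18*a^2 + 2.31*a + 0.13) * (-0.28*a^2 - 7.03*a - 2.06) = -1.2488*a^5 - 31.4042*a^4 - 11.0998*a^3 - 16.6465*a^2 - 5.6725*a - 0.2678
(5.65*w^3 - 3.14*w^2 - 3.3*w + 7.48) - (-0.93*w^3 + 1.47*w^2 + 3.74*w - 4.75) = 6.58*w^3 - 4.61*w^2 - 7.04*w + 12.23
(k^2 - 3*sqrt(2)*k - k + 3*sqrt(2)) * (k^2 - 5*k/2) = k^4 - 3*sqrt(2)*k^3 - 7*k^3/2 + 5*k^2/2 + 21*sqrt(2)*k^2/2 - 15*sqrt(2)*k/2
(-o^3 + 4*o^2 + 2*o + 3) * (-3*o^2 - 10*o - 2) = 3*o^5 - 2*o^4 - 44*o^3 - 37*o^2 - 34*o - 6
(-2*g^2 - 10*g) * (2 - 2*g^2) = 4*g^4 + 20*g^3 - 4*g^2 - 20*g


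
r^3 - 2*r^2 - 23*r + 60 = (r - 4)*(r - 3)*(r + 5)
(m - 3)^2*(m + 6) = m^3 - 27*m + 54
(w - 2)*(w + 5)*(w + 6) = w^3 + 9*w^2 + 8*w - 60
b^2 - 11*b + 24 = (b - 8)*(b - 3)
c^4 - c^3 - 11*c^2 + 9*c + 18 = (c - 3)*(c - 2)*(c + 1)*(c + 3)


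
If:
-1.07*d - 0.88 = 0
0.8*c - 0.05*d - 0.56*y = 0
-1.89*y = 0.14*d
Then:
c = -0.01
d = -0.82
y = 0.06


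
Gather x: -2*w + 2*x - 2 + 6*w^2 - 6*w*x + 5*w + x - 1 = 6*w^2 + 3*w + x*(3 - 6*w) - 3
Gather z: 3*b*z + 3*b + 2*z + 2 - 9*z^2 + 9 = 3*b - 9*z^2 + z*(3*b + 2) + 11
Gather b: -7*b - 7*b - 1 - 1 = -14*b - 2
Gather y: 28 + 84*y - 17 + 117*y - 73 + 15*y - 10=216*y - 72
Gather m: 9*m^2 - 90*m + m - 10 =9*m^2 - 89*m - 10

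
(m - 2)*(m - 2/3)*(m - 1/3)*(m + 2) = m^4 - m^3 - 34*m^2/9 + 4*m - 8/9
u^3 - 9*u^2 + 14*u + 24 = (u - 6)*(u - 4)*(u + 1)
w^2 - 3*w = w*(w - 3)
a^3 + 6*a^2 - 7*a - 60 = (a - 3)*(a + 4)*(a + 5)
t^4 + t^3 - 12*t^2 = t^2*(t - 3)*(t + 4)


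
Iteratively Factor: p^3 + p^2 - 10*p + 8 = (p - 1)*(p^2 + 2*p - 8) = (p - 1)*(p + 4)*(p - 2)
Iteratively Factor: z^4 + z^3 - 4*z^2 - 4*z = (z - 2)*(z^3 + 3*z^2 + 2*z) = (z - 2)*(z + 2)*(z^2 + z) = z*(z - 2)*(z + 2)*(z + 1)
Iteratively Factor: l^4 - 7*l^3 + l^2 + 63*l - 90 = (l - 3)*(l^3 - 4*l^2 - 11*l + 30) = (l - 3)*(l - 2)*(l^2 - 2*l - 15) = (l - 5)*(l - 3)*(l - 2)*(l + 3)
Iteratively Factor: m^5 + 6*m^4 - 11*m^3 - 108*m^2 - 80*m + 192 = (m - 4)*(m^4 + 10*m^3 + 29*m^2 + 8*m - 48) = (m - 4)*(m + 4)*(m^3 + 6*m^2 + 5*m - 12) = (m - 4)*(m - 1)*(m + 4)*(m^2 + 7*m + 12) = (m - 4)*(m - 1)*(m + 3)*(m + 4)*(m + 4)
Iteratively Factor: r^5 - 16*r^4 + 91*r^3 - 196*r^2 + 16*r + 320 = (r - 4)*(r^4 - 12*r^3 + 43*r^2 - 24*r - 80) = (r - 4)*(r + 1)*(r^3 - 13*r^2 + 56*r - 80) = (r - 4)^2*(r + 1)*(r^2 - 9*r + 20) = (r - 5)*(r - 4)^2*(r + 1)*(r - 4)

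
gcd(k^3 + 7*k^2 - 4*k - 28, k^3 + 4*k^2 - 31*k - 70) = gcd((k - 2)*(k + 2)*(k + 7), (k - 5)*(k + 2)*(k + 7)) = k^2 + 9*k + 14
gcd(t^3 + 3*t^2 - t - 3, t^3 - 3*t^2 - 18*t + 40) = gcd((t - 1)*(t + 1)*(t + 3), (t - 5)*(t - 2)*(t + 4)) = 1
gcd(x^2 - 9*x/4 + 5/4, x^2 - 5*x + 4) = x - 1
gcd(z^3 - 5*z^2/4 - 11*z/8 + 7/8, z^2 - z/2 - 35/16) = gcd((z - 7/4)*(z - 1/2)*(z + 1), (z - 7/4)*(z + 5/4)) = z - 7/4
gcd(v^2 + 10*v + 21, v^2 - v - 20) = 1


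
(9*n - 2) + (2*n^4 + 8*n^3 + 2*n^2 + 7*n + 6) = 2*n^4 + 8*n^3 + 2*n^2 + 16*n + 4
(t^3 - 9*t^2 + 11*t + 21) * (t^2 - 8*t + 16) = t^5 - 17*t^4 + 99*t^3 - 211*t^2 + 8*t + 336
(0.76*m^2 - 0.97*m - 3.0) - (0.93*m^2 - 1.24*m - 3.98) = -0.17*m^2 + 0.27*m + 0.98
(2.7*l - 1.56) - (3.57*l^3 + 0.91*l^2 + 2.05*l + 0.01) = -3.57*l^3 - 0.91*l^2 + 0.65*l - 1.57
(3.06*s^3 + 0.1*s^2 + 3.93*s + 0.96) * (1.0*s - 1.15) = 3.06*s^4 - 3.419*s^3 + 3.815*s^2 - 3.5595*s - 1.104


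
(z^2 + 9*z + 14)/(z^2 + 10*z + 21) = (z + 2)/(z + 3)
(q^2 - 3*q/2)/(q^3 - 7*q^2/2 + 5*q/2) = (2*q - 3)/(2*q^2 - 7*q + 5)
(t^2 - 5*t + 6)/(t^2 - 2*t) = (t - 3)/t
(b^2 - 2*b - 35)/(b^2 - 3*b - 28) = (b + 5)/(b + 4)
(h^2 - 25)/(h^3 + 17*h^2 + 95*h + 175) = (h - 5)/(h^2 + 12*h + 35)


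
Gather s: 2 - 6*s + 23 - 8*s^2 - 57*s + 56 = -8*s^2 - 63*s + 81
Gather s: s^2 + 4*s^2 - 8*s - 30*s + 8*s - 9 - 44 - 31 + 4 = 5*s^2 - 30*s - 80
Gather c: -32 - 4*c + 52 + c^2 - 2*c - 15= c^2 - 6*c + 5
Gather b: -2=-2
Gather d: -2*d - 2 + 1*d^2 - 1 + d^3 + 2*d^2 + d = d^3 + 3*d^2 - d - 3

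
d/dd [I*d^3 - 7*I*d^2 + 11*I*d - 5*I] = I*(3*d^2 - 14*d + 11)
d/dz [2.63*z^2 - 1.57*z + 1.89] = 5.26*z - 1.57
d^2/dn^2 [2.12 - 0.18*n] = 0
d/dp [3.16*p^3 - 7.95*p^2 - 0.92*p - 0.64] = 9.48*p^2 - 15.9*p - 0.92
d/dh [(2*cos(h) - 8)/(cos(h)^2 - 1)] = 2*(cos(h)^2 - 8*cos(h) + 1)/sin(h)^3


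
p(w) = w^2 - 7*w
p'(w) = 2*w - 7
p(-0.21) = 1.51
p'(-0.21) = -7.42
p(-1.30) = 10.79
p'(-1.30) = -9.60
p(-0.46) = 3.43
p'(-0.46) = -7.92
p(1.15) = -6.73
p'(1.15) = -4.70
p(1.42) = -7.92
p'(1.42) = -4.16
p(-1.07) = 8.63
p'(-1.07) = -9.14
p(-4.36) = 49.53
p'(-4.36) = -15.72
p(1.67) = -8.90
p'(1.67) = -3.66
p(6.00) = -6.00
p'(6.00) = 5.00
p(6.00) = -6.00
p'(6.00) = 5.00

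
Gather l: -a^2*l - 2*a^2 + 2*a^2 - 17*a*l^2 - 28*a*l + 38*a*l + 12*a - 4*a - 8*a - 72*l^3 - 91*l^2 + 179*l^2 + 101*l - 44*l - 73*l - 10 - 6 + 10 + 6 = -72*l^3 + l^2*(88 - 17*a) + l*(-a^2 + 10*a - 16)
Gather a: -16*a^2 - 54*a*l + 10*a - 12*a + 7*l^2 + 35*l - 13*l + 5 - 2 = -16*a^2 + a*(-54*l - 2) + 7*l^2 + 22*l + 3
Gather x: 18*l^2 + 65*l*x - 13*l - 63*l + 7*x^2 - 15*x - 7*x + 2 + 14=18*l^2 - 76*l + 7*x^2 + x*(65*l - 22) + 16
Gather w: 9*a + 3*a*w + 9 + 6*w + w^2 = 9*a + w^2 + w*(3*a + 6) + 9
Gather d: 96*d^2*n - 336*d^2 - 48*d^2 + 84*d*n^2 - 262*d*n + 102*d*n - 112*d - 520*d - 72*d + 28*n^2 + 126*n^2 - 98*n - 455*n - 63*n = d^2*(96*n - 384) + d*(84*n^2 - 160*n - 704) + 154*n^2 - 616*n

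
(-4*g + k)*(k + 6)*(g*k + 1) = -4*g^2*k^2 - 24*g^2*k + g*k^3 + 6*g*k^2 - 4*g*k - 24*g + k^2 + 6*k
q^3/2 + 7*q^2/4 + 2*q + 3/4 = (q/2 + 1/2)*(q + 1)*(q + 3/2)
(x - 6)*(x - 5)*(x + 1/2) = x^3 - 21*x^2/2 + 49*x/2 + 15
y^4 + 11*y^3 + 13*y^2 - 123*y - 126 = (y - 3)*(y + 1)*(y + 6)*(y + 7)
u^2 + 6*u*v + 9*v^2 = (u + 3*v)^2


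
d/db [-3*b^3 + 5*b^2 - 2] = b*(10 - 9*b)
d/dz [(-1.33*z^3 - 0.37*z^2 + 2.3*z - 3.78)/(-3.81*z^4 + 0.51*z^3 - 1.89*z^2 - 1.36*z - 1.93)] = (-5.0673*z^6 - 2.8194*z^5 + 28.9914*z^4 - 56.3356*z^3 + 18.3343*z^2 - 12.8602*z - 9.5798)/(14.5161*z^8 - 3.8862*z^7 + 14.6619*z^6 + 8.4354*z^5 + 16.8915*z^4 + 3.1722*z^3 + 9.145*z^2 + 5.2496*z + 3.7249)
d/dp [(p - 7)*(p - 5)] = 2*p - 12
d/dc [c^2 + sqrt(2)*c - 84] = 2*c + sqrt(2)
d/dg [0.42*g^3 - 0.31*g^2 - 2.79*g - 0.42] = 1.26*g^2 - 0.62*g - 2.79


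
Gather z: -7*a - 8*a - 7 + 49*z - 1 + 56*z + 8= -15*a + 105*z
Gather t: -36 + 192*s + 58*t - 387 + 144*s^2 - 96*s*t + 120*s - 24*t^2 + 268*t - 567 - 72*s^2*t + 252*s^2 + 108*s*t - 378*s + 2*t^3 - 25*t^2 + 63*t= 396*s^2 - 66*s + 2*t^3 - 49*t^2 + t*(-72*s^2 + 12*s + 389) - 990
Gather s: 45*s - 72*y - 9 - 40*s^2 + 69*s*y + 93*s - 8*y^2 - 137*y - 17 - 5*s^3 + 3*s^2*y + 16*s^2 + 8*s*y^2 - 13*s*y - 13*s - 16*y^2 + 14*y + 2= -5*s^3 + s^2*(3*y - 24) + s*(8*y^2 + 56*y + 125) - 24*y^2 - 195*y - 24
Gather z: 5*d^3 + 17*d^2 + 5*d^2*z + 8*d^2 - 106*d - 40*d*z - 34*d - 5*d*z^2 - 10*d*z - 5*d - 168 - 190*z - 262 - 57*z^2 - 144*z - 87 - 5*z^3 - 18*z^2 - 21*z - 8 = 5*d^3 + 25*d^2 - 145*d - 5*z^3 + z^2*(-5*d - 75) + z*(5*d^2 - 50*d - 355) - 525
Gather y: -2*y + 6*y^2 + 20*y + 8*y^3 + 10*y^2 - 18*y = 8*y^3 + 16*y^2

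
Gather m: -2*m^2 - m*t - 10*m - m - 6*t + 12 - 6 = -2*m^2 + m*(-t - 11) - 6*t + 6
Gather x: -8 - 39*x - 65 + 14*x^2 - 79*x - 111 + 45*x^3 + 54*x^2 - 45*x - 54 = 45*x^3 + 68*x^2 - 163*x - 238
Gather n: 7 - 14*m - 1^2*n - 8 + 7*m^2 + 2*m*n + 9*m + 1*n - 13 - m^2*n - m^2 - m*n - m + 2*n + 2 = 6*m^2 - 6*m + n*(-m^2 + m + 2) - 12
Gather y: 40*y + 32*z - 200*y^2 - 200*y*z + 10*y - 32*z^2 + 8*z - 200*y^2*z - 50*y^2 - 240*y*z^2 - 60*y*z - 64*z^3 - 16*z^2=y^2*(-200*z - 250) + y*(-240*z^2 - 260*z + 50) - 64*z^3 - 48*z^2 + 40*z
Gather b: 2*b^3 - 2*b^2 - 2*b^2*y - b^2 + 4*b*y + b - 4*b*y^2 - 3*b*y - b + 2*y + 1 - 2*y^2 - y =2*b^3 + b^2*(-2*y - 3) + b*(-4*y^2 + y) - 2*y^2 + y + 1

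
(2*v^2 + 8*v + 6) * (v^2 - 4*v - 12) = 2*v^4 - 50*v^2 - 120*v - 72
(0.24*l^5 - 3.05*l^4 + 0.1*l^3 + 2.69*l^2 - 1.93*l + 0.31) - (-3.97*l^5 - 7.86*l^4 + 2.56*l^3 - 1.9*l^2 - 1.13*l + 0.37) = 4.21*l^5 + 4.81*l^4 - 2.46*l^3 + 4.59*l^2 - 0.8*l - 0.06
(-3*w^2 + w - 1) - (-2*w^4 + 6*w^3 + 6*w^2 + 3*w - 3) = 2*w^4 - 6*w^3 - 9*w^2 - 2*w + 2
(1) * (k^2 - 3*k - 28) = k^2 - 3*k - 28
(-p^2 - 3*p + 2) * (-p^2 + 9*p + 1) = p^4 - 6*p^3 - 30*p^2 + 15*p + 2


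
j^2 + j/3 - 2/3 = (j - 2/3)*(j + 1)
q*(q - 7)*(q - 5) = q^3 - 12*q^2 + 35*q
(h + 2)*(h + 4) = h^2 + 6*h + 8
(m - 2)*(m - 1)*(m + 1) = m^3 - 2*m^2 - m + 2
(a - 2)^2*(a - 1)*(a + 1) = a^4 - 4*a^3 + 3*a^2 + 4*a - 4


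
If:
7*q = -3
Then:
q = -3/7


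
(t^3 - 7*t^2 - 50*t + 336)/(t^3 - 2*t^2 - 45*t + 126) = (t - 8)/(t - 3)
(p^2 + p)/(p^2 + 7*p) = (p + 1)/(p + 7)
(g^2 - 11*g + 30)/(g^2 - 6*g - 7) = (-g^2 + 11*g - 30)/(-g^2 + 6*g + 7)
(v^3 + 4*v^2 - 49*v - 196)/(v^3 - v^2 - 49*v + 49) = (v + 4)/(v - 1)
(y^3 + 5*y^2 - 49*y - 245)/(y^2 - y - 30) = (y^2 - 49)/(y - 6)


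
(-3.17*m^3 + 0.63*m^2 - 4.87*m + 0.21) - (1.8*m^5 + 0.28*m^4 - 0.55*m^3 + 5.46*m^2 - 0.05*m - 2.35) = -1.8*m^5 - 0.28*m^4 - 2.62*m^3 - 4.83*m^2 - 4.82*m + 2.56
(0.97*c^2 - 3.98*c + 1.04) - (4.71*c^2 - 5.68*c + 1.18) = -3.74*c^2 + 1.7*c - 0.14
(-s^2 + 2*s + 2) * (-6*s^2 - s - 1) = 6*s^4 - 11*s^3 - 13*s^2 - 4*s - 2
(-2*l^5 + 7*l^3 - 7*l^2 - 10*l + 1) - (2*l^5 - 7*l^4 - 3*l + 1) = -4*l^5 + 7*l^4 + 7*l^3 - 7*l^2 - 7*l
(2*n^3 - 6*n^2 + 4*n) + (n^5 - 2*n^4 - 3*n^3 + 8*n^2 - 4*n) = n^5 - 2*n^4 - n^3 + 2*n^2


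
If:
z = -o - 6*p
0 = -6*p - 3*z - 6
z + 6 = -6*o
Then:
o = -6/13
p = 8/13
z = -42/13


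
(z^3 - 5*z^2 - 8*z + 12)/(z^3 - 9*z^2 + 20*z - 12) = (z + 2)/(z - 2)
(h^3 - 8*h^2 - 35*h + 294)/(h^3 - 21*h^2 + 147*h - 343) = (h + 6)/(h - 7)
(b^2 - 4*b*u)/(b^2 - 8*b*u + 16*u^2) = b/(b - 4*u)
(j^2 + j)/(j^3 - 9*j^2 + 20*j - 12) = j*(j + 1)/(j^3 - 9*j^2 + 20*j - 12)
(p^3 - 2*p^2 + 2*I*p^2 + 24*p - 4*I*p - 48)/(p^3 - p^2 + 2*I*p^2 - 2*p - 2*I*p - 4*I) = (p^2 + 2*I*p + 24)/(p^2 + p*(1 + 2*I) + 2*I)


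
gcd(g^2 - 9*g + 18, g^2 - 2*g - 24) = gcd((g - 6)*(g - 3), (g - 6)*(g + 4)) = g - 6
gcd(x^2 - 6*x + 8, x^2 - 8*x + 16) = x - 4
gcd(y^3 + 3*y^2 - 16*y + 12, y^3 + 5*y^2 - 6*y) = y^2 + 5*y - 6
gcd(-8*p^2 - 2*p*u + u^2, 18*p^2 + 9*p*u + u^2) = 1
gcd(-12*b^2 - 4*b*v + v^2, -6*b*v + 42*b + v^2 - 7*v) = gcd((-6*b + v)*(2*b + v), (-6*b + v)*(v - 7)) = -6*b + v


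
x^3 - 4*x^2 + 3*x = x*(x - 3)*(x - 1)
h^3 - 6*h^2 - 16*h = h*(h - 8)*(h + 2)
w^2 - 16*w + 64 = (w - 8)^2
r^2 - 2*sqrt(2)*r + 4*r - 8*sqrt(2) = (r + 4)*(r - 2*sqrt(2))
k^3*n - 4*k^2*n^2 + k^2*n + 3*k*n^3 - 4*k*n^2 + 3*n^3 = (k - 3*n)*(k - n)*(k*n + n)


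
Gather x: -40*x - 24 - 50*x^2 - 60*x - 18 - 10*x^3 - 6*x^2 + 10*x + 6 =-10*x^3 - 56*x^2 - 90*x - 36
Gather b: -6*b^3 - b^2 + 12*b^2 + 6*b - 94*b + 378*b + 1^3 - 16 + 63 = -6*b^3 + 11*b^2 + 290*b + 48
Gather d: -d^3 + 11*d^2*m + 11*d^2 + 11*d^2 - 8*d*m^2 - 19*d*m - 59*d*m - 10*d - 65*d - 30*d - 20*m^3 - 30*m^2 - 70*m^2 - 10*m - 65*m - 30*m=-d^3 + d^2*(11*m + 22) + d*(-8*m^2 - 78*m - 105) - 20*m^3 - 100*m^2 - 105*m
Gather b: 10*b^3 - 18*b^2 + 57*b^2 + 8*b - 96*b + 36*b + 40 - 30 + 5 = 10*b^3 + 39*b^2 - 52*b + 15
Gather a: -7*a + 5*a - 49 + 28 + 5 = -2*a - 16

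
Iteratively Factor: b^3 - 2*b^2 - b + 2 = (b - 1)*(b^2 - b - 2) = (b - 1)*(b + 1)*(b - 2)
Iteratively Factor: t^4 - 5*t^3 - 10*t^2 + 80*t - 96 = (t - 3)*(t^3 - 2*t^2 - 16*t + 32) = (t - 3)*(t - 2)*(t^2 - 16) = (t - 4)*(t - 3)*(t - 2)*(t + 4)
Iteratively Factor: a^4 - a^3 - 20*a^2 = (a - 5)*(a^3 + 4*a^2) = (a - 5)*(a + 4)*(a^2) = a*(a - 5)*(a + 4)*(a)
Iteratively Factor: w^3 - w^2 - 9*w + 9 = (w - 3)*(w^2 + 2*w - 3) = (w - 3)*(w - 1)*(w + 3)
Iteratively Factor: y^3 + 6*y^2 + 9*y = (y + 3)*(y^2 + 3*y) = y*(y + 3)*(y + 3)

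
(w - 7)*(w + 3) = w^2 - 4*w - 21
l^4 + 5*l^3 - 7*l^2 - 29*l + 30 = (l - 2)*(l - 1)*(l + 3)*(l + 5)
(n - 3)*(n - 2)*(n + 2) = n^3 - 3*n^2 - 4*n + 12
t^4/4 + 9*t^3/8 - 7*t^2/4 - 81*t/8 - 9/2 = (t/4 + 1)*(t - 3)*(t + 1/2)*(t + 3)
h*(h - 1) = h^2 - h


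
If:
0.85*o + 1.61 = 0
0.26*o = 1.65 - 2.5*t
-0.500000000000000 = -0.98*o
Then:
No Solution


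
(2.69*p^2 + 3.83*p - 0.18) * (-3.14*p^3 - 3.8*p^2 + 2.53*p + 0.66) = -8.4466*p^5 - 22.2482*p^4 - 7.1831*p^3 + 12.1493*p^2 + 2.0724*p - 0.1188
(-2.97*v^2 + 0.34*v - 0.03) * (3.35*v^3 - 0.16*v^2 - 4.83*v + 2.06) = -9.9495*v^5 + 1.6142*v^4 + 14.1902*v^3 - 7.7556*v^2 + 0.8453*v - 0.0618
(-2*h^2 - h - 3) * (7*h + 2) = -14*h^3 - 11*h^2 - 23*h - 6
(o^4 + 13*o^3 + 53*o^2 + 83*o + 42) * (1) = o^4 + 13*o^3 + 53*o^2 + 83*o + 42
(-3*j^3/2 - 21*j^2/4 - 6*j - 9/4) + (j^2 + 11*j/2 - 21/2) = -3*j^3/2 - 17*j^2/4 - j/2 - 51/4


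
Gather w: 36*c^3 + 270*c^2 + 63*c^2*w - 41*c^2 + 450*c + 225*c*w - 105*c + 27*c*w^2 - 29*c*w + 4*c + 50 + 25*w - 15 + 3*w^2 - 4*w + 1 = 36*c^3 + 229*c^2 + 349*c + w^2*(27*c + 3) + w*(63*c^2 + 196*c + 21) + 36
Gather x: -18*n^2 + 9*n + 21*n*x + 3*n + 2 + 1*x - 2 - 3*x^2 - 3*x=-18*n^2 + 12*n - 3*x^2 + x*(21*n - 2)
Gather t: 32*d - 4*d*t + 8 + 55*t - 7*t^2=32*d - 7*t^2 + t*(55 - 4*d) + 8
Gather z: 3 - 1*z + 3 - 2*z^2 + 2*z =-2*z^2 + z + 6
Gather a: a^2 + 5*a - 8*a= a^2 - 3*a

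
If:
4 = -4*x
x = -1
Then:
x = -1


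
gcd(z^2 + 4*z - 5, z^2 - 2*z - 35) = z + 5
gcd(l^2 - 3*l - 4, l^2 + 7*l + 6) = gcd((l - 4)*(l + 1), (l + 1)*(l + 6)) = l + 1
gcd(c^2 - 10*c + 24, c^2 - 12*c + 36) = c - 6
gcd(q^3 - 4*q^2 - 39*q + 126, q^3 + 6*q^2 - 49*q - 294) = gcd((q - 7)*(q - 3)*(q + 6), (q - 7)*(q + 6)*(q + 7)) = q^2 - q - 42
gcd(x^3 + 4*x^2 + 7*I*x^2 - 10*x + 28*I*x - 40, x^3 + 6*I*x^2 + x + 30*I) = x + 5*I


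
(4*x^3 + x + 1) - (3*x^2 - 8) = 4*x^3 - 3*x^2 + x + 9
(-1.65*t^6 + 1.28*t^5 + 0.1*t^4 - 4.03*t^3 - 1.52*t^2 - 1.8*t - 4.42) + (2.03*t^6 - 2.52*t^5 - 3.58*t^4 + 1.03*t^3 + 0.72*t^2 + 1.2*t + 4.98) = 0.38*t^6 - 1.24*t^5 - 3.48*t^4 - 3.0*t^3 - 0.8*t^2 - 0.6*t + 0.56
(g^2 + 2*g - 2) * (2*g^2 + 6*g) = 2*g^4 + 10*g^3 + 8*g^2 - 12*g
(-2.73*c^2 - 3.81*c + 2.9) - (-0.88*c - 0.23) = -2.73*c^2 - 2.93*c + 3.13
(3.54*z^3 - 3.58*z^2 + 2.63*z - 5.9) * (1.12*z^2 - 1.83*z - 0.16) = 3.9648*z^5 - 10.4878*z^4 + 8.9306*z^3 - 10.8481*z^2 + 10.3762*z + 0.944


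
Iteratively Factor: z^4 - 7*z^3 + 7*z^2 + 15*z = (z - 3)*(z^3 - 4*z^2 - 5*z) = (z - 3)*(z + 1)*(z^2 - 5*z) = (z - 5)*(z - 3)*(z + 1)*(z)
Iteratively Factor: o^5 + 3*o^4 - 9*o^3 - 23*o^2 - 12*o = (o + 4)*(o^4 - o^3 - 5*o^2 - 3*o) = o*(o + 4)*(o^3 - o^2 - 5*o - 3) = o*(o + 1)*(o + 4)*(o^2 - 2*o - 3) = o*(o - 3)*(o + 1)*(o + 4)*(o + 1)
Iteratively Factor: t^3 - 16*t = (t)*(t^2 - 16) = t*(t - 4)*(t + 4)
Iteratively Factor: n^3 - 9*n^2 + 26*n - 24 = (n - 2)*(n^2 - 7*n + 12) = (n - 4)*(n - 2)*(n - 3)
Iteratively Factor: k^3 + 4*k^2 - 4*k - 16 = (k + 4)*(k^2 - 4) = (k - 2)*(k + 4)*(k + 2)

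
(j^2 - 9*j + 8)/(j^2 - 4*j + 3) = (j - 8)/(j - 3)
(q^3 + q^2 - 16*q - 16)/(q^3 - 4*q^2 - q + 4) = (q + 4)/(q - 1)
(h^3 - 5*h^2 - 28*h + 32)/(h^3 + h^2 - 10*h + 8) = (h - 8)/(h - 2)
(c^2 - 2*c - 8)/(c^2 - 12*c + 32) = (c + 2)/(c - 8)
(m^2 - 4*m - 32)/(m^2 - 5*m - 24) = (m + 4)/(m + 3)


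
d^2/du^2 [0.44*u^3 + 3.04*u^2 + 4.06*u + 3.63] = 2.64*u + 6.08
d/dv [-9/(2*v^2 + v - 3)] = 9*(4*v + 1)/(2*v^2 + v - 3)^2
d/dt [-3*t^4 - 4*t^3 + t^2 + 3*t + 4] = -12*t^3 - 12*t^2 + 2*t + 3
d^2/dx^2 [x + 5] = 0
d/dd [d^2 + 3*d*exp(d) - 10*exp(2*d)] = 3*d*exp(d) + 2*d - 20*exp(2*d) + 3*exp(d)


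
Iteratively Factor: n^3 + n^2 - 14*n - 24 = (n + 2)*(n^2 - n - 12) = (n + 2)*(n + 3)*(n - 4)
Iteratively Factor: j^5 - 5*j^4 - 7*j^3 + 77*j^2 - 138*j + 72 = (j + 4)*(j^4 - 9*j^3 + 29*j^2 - 39*j + 18) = (j - 1)*(j + 4)*(j^3 - 8*j^2 + 21*j - 18) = (j - 2)*(j - 1)*(j + 4)*(j^2 - 6*j + 9) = (j - 3)*(j - 2)*(j - 1)*(j + 4)*(j - 3)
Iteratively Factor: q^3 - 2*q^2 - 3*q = (q)*(q^2 - 2*q - 3) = q*(q - 3)*(q + 1)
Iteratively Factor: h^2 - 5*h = (h - 5)*(h)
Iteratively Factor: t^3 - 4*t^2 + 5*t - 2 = (t - 1)*(t^2 - 3*t + 2) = (t - 2)*(t - 1)*(t - 1)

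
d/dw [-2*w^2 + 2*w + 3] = 2 - 4*w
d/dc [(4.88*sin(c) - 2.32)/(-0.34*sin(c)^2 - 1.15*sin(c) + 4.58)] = (1.6592*sin(c)^2 - 1.5776*sin(c) + 19.6824)*cos(c)/(0.1156*sin(c)^4 + 0.782*sin(c)^3 - 1.7919*sin(c)^2 - 10.534*sin(c) + 20.9764)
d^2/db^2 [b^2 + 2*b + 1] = 2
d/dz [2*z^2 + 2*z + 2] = 4*z + 2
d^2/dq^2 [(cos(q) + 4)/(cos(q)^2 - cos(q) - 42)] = (9*sin(q)^4*cos(q) + 17*sin(q)^4 - 644*sin(q)^2 + 1546*cos(q) + 123*cos(3*q)/2 - cos(5*q)/2 + 367)/(sin(q)^2 + cos(q) + 41)^3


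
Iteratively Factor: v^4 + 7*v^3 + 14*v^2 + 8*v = (v)*(v^3 + 7*v^2 + 14*v + 8) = v*(v + 2)*(v^2 + 5*v + 4) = v*(v + 2)*(v + 4)*(v + 1)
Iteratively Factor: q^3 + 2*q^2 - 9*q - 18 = (q + 3)*(q^2 - q - 6) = (q + 2)*(q + 3)*(q - 3)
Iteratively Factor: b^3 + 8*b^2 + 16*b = (b + 4)*(b^2 + 4*b) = (b + 4)^2*(b)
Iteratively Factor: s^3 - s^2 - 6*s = (s - 3)*(s^2 + 2*s) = (s - 3)*(s + 2)*(s)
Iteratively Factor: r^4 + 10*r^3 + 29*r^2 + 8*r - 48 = (r + 4)*(r^3 + 6*r^2 + 5*r - 12) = (r + 3)*(r + 4)*(r^2 + 3*r - 4) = (r + 3)*(r + 4)^2*(r - 1)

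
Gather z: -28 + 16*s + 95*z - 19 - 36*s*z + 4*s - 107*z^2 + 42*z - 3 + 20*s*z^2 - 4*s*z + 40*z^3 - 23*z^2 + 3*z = 20*s + 40*z^3 + z^2*(20*s - 130) + z*(140 - 40*s) - 50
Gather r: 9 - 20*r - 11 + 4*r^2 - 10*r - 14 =4*r^2 - 30*r - 16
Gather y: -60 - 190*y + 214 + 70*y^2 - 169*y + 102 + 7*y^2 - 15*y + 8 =77*y^2 - 374*y + 264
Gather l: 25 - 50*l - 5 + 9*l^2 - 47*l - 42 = 9*l^2 - 97*l - 22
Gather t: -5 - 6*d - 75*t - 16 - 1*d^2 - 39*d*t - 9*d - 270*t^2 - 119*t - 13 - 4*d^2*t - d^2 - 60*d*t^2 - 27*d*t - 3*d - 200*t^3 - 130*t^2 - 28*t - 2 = -2*d^2 - 18*d - 200*t^3 + t^2*(-60*d - 400) + t*(-4*d^2 - 66*d - 222) - 36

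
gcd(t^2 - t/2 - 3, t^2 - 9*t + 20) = 1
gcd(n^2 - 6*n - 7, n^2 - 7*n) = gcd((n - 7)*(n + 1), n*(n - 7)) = n - 7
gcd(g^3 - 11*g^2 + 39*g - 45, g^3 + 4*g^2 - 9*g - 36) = g - 3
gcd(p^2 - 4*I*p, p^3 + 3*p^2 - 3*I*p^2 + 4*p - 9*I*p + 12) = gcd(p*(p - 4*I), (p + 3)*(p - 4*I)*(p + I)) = p - 4*I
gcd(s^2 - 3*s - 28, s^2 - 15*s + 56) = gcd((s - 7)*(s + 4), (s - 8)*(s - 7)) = s - 7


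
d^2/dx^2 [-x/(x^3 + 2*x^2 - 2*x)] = 6*(-x^2 - 2*x - 2)/(x^6 + 6*x^5 + 6*x^4 - 16*x^3 - 12*x^2 + 24*x - 8)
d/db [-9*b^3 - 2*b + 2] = -27*b^2 - 2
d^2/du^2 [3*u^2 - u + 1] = 6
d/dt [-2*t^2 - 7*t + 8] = -4*t - 7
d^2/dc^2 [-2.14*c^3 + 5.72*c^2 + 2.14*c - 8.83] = 11.44 - 12.84*c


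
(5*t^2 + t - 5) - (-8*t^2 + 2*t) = 13*t^2 - t - 5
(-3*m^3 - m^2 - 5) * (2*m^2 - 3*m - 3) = -6*m^5 + 7*m^4 + 12*m^3 - 7*m^2 + 15*m + 15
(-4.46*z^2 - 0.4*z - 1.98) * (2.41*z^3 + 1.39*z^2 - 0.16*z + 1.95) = -10.7486*z^5 - 7.1634*z^4 - 4.6142*z^3 - 11.3852*z^2 - 0.4632*z - 3.861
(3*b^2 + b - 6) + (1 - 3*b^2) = b - 5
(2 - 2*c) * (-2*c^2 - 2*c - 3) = 4*c^3 + 2*c - 6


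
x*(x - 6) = x^2 - 6*x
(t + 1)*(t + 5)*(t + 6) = t^3 + 12*t^2 + 41*t + 30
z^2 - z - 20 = (z - 5)*(z + 4)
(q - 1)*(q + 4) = q^2 + 3*q - 4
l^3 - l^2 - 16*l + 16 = (l - 4)*(l - 1)*(l + 4)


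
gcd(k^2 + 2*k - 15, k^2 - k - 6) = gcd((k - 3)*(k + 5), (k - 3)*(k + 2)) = k - 3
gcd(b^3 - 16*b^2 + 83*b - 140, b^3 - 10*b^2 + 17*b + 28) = b^2 - 11*b + 28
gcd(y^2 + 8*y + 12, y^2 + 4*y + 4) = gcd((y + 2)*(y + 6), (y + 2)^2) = y + 2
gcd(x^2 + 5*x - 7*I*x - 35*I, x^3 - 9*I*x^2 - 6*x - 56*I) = x - 7*I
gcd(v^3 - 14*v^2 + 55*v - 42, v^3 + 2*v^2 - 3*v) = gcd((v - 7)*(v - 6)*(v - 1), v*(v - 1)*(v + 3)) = v - 1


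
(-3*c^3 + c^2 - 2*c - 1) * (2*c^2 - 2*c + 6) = -6*c^5 + 8*c^4 - 24*c^3 + 8*c^2 - 10*c - 6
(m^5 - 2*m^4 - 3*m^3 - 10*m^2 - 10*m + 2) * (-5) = -5*m^5 + 10*m^4 + 15*m^3 + 50*m^2 + 50*m - 10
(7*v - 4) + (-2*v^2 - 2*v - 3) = -2*v^2 + 5*v - 7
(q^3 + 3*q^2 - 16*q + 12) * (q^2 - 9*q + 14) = q^5 - 6*q^4 - 29*q^3 + 198*q^2 - 332*q + 168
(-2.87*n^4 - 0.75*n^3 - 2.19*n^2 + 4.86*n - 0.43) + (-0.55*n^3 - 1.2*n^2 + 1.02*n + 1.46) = -2.87*n^4 - 1.3*n^3 - 3.39*n^2 + 5.88*n + 1.03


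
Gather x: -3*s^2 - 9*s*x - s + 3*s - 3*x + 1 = -3*s^2 + 2*s + x*(-9*s - 3) + 1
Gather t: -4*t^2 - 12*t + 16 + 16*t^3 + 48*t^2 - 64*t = 16*t^3 + 44*t^2 - 76*t + 16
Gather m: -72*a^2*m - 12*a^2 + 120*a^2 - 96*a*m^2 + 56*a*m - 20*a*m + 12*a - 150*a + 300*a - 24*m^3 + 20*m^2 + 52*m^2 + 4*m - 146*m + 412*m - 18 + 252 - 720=108*a^2 + 162*a - 24*m^3 + m^2*(72 - 96*a) + m*(-72*a^2 + 36*a + 270) - 486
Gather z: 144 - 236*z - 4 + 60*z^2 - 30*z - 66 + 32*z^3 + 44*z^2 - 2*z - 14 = 32*z^3 + 104*z^2 - 268*z + 60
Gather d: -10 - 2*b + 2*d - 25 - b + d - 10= -3*b + 3*d - 45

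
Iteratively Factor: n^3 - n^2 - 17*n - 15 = (n + 3)*(n^2 - 4*n - 5) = (n - 5)*(n + 3)*(n + 1)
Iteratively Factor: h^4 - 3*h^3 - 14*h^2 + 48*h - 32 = (h - 4)*(h^3 + h^2 - 10*h + 8) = (h - 4)*(h + 4)*(h^2 - 3*h + 2) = (h - 4)*(h - 2)*(h + 4)*(h - 1)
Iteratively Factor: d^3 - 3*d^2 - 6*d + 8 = (d + 2)*(d^2 - 5*d + 4) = (d - 4)*(d + 2)*(d - 1)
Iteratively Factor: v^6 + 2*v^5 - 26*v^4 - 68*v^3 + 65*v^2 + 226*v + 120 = (v - 2)*(v^5 + 4*v^4 - 18*v^3 - 104*v^2 - 143*v - 60) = (v - 2)*(v + 1)*(v^4 + 3*v^3 - 21*v^2 - 83*v - 60) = (v - 5)*(v - 2)*(v + 1)*(v^3 + 8*v^2 + 19*v + 12) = (v - 5)*(v - 2)*(v + 1)^2*(v^2 + 7*v + 12) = (v - 5)*(v - 2)*(v + 1)^2*(v + 4)*(v + 3)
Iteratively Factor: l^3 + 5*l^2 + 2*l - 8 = (l - 1)*(l^2 + 6*l + 8) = (l - 1)*(l + 4)*(l + 2)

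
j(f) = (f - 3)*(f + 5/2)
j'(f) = 2*f - 1/2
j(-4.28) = 12.96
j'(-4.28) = -9.06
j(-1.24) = -5.34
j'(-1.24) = -2.98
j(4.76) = 12.78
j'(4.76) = 9.02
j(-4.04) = 10.84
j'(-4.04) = -8.58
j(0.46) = -7.52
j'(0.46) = 0.42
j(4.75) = 12.69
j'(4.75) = 9.00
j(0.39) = -7.54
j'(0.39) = 0.28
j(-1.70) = -3.76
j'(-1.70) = -3.90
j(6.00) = 25.50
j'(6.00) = 11.50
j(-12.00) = 142.50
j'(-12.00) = -24.50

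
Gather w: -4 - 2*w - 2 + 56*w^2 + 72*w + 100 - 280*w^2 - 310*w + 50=-224*w^2 - 240*w + 144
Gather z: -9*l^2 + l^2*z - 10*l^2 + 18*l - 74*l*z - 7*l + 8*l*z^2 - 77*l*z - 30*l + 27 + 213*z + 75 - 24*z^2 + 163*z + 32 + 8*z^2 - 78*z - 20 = -19*l^2 - 19*l + z^2*(8*l - 16) + z*(l^2 - 151*l + 298) + 114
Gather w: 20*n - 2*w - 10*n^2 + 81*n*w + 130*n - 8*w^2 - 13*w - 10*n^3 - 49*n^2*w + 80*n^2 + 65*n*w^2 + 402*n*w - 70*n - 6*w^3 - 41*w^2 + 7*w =-10*n^3 + 70*n^2 + 80*n - 6*w^3 + w^2*(65*n - 49) + w*(-49*n^2 + 483*n - 8)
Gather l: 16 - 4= 12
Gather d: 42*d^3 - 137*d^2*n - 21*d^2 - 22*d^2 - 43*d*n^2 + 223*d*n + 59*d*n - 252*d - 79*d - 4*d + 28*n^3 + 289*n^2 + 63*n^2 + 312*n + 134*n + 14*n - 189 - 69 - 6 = 42*d^3 + d^2*(-137*n - 43) + d*(-43*n^2 + 282*n - 335) + 28*n^3 + 352*n^2 + 460*n - 264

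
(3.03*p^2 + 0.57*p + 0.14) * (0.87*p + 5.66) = 2.6361*p^3 + 17.6457*p^2 + 3.348*p + 0.7924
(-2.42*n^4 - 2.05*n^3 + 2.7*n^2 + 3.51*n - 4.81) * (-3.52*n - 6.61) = 8.5184*n^5 + 23.2122*n^4 + 4.0465*n^3 - 30.2022*n^2 - 6.2699*n + 31.7941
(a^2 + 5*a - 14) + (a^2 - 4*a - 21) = 2*a^2 + a - 35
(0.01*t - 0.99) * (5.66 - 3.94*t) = -0.0394*t^2 + 3.9572*t - 5.6034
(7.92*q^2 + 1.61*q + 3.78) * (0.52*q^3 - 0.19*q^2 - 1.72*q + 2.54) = 4.1184*q^5 - 0.6676*q^4 - 11.9627*q^3 + 16.6294*q^2 - 2.4122*q + 9.6012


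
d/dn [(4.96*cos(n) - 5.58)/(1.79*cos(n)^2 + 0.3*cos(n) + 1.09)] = (8.8784*cos(n)^2 - 19.9764*cos(n) - 7.0804)*sin(n)/(3.2041*cos(n)^4 + 1.074*cos(n)^3 + 3.9922*cos(n)^2 + 0.654*cos(n) + 1.1881)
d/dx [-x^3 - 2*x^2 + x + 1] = -3*x^2 - 4*x + 1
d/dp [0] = 0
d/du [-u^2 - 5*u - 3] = -2*u - 5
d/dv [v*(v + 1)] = 2*v + 1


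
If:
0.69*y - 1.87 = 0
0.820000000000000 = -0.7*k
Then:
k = -1.17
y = 2.71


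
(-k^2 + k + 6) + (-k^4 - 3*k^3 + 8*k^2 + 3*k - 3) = -k^4 - 3*k^3 + 7*k^2 + 4*k + 3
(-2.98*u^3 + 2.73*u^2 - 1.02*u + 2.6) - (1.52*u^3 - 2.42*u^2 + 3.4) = -4.5*u^3 + 5.15*u^2 - 1.02*u - 0.8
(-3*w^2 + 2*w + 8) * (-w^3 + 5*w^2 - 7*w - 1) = 3*w^5 - 17*w^4 + 23*w^3 + 29*w^2 - 58*w - 8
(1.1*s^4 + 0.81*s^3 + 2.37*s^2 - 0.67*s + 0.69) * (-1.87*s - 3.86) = -2.057*s^5 - 5.7607*s^4 - 7.5585*s^3 - 7.8953*s^2 + 1.2959*s - 2.6634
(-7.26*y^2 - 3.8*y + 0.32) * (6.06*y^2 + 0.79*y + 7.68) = -43.9956*y^4 - 28.7634*y^3 - 56.8196*y^2 - 28.9312*y + 2.4576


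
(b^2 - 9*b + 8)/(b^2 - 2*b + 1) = (b - 8)/(b - 1)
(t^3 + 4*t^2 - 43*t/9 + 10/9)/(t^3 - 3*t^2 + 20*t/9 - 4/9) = (t + 5)/(t - 2)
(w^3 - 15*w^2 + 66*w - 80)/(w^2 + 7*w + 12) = (w^3 - 15*w^2 + 66*w - 80)/(w^2 + 7*w + 12)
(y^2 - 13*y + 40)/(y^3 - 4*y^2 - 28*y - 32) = (y - 5)/(y^2 + 4*y + 4)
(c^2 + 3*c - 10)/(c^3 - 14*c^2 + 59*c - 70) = (c + 5)/(c^2 - 12*c + 35)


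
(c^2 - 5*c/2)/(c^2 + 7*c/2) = (2*c - 5)/(2*c + 7)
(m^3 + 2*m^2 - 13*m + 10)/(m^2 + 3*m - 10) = m - 1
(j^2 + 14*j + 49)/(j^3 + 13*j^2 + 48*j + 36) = (j^2 + 14*j + 49)/(j^3 + 13*j^2 + 48*j + 36)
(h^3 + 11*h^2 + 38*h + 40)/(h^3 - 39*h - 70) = (h + 4)/(h - 7)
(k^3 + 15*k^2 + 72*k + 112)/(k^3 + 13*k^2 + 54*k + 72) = (k^2 + 11*k + 28)/(k^2 + 9*k + 18)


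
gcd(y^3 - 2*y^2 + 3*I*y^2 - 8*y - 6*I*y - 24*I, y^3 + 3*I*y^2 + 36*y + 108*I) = y + 3*I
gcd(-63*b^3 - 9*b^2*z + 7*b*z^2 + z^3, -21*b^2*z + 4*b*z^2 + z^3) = -21*b^2 + 4*b*z + z^2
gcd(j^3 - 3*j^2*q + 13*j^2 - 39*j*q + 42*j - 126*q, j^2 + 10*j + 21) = j + 7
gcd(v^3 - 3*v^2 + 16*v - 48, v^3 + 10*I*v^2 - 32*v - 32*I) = v + 4*I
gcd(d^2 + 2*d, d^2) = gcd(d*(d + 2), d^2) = d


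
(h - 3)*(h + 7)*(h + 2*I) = h^3 + 4*h^2 + 2*I*h^2 - 21*h + 8*I*h - 42*I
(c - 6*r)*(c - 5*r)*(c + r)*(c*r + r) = c^4*r - 10*c^3*r^2 + c^3*r + 19*c^2*r^3 - 10*c^2*r^2 + 30*c*r^4 + 19*c*r^3 + 30*r^4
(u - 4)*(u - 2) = u^2 - 6*u + 8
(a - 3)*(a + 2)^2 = a^3 + a^2 - 8*a - 12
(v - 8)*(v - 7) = v^2 - 15*v + 56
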